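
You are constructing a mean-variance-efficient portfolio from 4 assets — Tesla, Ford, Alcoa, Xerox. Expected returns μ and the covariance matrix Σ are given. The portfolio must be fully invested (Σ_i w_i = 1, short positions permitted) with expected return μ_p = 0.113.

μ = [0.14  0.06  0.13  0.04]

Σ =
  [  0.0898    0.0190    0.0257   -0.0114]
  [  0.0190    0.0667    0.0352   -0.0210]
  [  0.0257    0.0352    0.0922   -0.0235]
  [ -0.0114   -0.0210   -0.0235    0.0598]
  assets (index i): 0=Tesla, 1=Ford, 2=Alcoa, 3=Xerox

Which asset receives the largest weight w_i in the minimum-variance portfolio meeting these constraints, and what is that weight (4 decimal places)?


g=Σ⁻¹μ = [1.3112  0.3182  1.3177  1.5484]
h=Σ⁻¹𝟙 = [8.5331  16.4035  9.2795  27.7562]
a=μᵀg=0.435888  b=𝟙ᵀg=4.495418  c=𝟙ᵀh=61.972205  D=ac−b²=6.804162
λ₁=(c·0.113−b)/D = (61.972205·0.113−4.495418)/6.804162 = 0.368516
λ₂=(a−b·0.113)/D = (0.435888−4.495418·0.113)/6.804162 = -0.010596
w* = 0.368516·g + -0.010596·h:
  w_0 = 0.368516·1.3112 + -0.010596·8.5331 = 0.3928  (Tesla)
  w_1 = 0.368516·0.3182 + -0.010596·16.4035 = -0.0566  (Ford)
  w_2 = 0.368516·1.3177 + -0.010596·9.2795 = 0.3873  (Alcoa)
  w_3 = 0.368516·1.5484 + -0.010596·27.7562 = 0.2765  (Xerox)
Σw_i=1.0000  μᵀw=0.1130
σ²=wᵀΣw=λ₁·μ_p+λ₂ = 0.368516·0.113 + -0.010596 = 0.031047 ≈ 0.0310

Tesla (0.3928)


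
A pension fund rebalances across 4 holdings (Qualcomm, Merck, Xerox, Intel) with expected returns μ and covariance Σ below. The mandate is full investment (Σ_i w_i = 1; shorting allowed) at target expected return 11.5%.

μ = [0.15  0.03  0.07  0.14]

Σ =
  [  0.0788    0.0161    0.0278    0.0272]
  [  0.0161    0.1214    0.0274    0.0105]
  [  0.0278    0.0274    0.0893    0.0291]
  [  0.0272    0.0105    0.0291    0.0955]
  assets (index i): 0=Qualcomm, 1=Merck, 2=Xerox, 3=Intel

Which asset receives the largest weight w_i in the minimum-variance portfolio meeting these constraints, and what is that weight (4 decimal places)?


Qualcomm (0.3904)

g=Σ⁻¹μ = [1.5653  -0.0438  -0.0266  1.0331]
h=Σ⁻¹𝟙 = [7.6362  5.5379  5.1257  6.1256]
a=μᵀg=0.376248  b=𝟙ᵀg=2.527939  c=𝟙ᵀh=24.425278  D=ac−b²=2.799479
λ₁=(c·0.115−b)/D = (24.425278·0.115−2.527939)/2.799479 = 0.100364
λ₂=(a−b·0.115)/D = (0.376248−2.527939·0.115)/2.799479 = 0.030554
w* = 0.100364·g + 0.030554·h:
  w_0 = 0.100364·1.5653 + 0.030554·7.6362 = 0.3904  (Qualcomm)
  w_1 = 0.100364·-0.0438 + 0.030554·5.5379 = 0.1648  (Merck)
  w_2 = 0.100364·-0.0266 + 0.030554·5.1257 = 0.1539  (Xerox)
  w_3 = 0.100364·1.0331 + 0.030554·6.1256 = 0.2908  (Intel)
Σw_i=1.0000  μᵀw=0.1150
σ²=wᵀΣw=λ₁·μ_p+λ₂ = 0.100364·0.115 + 0.030554 = 0.042096 ≈ 0.0421


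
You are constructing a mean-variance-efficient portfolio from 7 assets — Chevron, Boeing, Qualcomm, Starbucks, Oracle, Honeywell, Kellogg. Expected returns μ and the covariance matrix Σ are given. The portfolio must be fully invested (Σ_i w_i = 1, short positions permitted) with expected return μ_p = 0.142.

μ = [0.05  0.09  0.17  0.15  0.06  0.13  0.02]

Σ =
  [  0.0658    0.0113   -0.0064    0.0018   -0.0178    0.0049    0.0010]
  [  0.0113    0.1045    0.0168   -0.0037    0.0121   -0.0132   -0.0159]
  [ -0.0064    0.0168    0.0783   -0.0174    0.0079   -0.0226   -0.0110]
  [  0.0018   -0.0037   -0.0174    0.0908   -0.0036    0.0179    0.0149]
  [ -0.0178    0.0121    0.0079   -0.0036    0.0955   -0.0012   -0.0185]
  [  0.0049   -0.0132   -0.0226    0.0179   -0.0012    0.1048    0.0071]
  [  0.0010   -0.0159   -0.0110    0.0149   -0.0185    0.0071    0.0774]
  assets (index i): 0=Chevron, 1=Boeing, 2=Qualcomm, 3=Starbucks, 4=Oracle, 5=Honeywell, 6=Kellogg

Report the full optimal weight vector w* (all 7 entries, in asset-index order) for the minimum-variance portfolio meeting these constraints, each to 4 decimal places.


g=Σ⁻¹μ = [0.9673  0.5276  2.9996  1.8753  0.6683  1.5664  0.4356]
h=Σ⁻¹𝟙 = [18.6363  7.1170  19.0989  10.1643  15.3880  10.9353  17.5737]
a=μᵀg=1.139524  b=𝟙ᵀg=9.040143  c=𝟙ᵀh=98.913423  D=ac−b²=30.990027
λ₁=(c·0.142−b)/D = (98.913423·0.142−9.040143)/30.990027 = 0.161522
λ₂=(a−b·0.142)/D = (1.139524−9.040143·0.142)/30.990027 = -0.004652
w* = 0.161522·g + -0.004652·h:
  w_0 = 0.161522·0.9673 + -0.004652·18.6363 = 0.0695  (Chevron)
  w_1 = 0.161522·0.5276 + -0.004652·7.1170 = 0.0521  (Boeing)
  w_2 = 0.161522·2.9996 + -0.004652·19.0989 = 0.3956  (Qualcomm)
  w_3 = 0.161522·1.8753 + -0.004652·10.1643 = 0.2556  (Starbucks)
  w_4 = 0.161522·0.6683 + -0.004652·15.3880 = 0.0364  (Oracle)
  w_5 = 0.161522·1.5664 + -0.004652·10.9353 = 0.2021  (Honeywell)
  w_6 = 0.161522·0.4356 + -0.004652·17.5737 = -0.0114  (Kellogg)
Σw_i=1.0000  μᵀw=0.1420
σ²=wᵀΣw=λ₁·μ_p+λ₂ = 0.161522·0.142 + -0.004652 = 0.018284 ≈ 0.0183

0.0695  0.0521  0.3956  0.2556  0.0364  0.2021  -0.0114


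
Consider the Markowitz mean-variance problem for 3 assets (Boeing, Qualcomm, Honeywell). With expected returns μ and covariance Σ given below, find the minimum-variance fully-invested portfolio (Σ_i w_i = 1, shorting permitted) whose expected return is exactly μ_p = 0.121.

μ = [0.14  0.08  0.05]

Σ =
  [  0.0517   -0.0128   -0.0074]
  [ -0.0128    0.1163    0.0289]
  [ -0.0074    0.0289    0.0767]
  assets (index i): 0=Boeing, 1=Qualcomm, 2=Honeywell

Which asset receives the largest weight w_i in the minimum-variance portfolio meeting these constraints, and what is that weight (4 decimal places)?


p=Σ⁻¹μ = [3.0105  0.8661  0.6160]
q=Σ⁻¹𝟙 = [23.0972  8.1059  12.2120]
a=μᵀp=0.521567  b=𝟙ᵀp=4.492677  c=𝟙ᵀq=43.415068  D=ac−b²=2.459718
λ₁=(c·0.121−b)/D = (43.415068·0.121−4.492677)/2.459718 = 0.309201
λ₂=(a−b·0.121)/D = (0.521567−4.492677·0.121)/2.459718 = -0.008963
w* = 0.309201·p + -0.008963·q:
  w_0 = 0.309201·3.0105 + -0.008963·23.0972 = 0.7238  (Boeing)
  w_1 = 0.309201·0.8661 + -0.008963·8.1059 = 0.1952  (Qualcomm)
  w_2 = 0.309201·0.6160 + -0.008963·12.2120 = 0.0810  (Honeywell)
Σw_i=1.0000  μᵀw=0.1210
σ²=wᵀΣw=λ₁·μ_p+λ₂ = 0.309201·0.121 + -0.008963 = 0.028450 ≈ 0.0285

Boeing (0.7238)


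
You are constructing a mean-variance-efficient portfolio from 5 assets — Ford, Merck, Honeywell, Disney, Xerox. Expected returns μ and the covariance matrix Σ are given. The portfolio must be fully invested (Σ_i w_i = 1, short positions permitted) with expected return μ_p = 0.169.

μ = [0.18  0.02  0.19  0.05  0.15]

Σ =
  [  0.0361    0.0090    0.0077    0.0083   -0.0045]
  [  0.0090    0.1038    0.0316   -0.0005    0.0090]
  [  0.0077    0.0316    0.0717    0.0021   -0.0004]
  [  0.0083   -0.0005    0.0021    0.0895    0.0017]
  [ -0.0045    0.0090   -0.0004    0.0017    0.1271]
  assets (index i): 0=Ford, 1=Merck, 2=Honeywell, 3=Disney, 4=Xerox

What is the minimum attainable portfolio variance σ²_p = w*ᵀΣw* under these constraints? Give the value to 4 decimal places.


x=Σ⁻¹μ = [4.8895  -1.1615  2.6445  0.0093  1.4437]
y=Σ⁻¹𝟙 = [23.7473  4.0269  9.4162  8.6141  8.3379]
a=μᵀx=1.576358  b=𝟙ᵀx=7.825514  c=𝟙ᵀy=54.142334  D=ac−b²=24.109017
λ₁=(c·0.169−b)/D = (54.142334·0.169−7.825514)/24.109017 = 0.054940
λ₂=(a−b·0.169)/D = (1.576358−7.825514·0.169)/24.109017 = 0.010529
w* = 0.054940·x + 0.010529·y:
  w_0 = 0.054940·4.8895 + 0.010529·23.7473 = 0.5187  (Ford)
  w_1 = 0.054940·-1.1615 + 0.010529·4.0269 = -0.0214  (Merck)
  w_2 = 0.054940·2.6445 + 0.010529·9.4162 = 0.2444  (Honeywell)
  w_3 = 0.054940·0.0093 + 0.010529·8.6141 = 0.0912  (Disney)
  w_4 = 0.054940·1.4437 + 0.010529·8.3379 = 0.1671  (Xerox)
Σw_i=1.0000  μᵀw=0.1690
σ²=wᵀΣw=λ₁·μ_p+λ₂ = 0.054940·0.169 + 0.010529 = 0.019814 ≈ 0.0198

0.0198


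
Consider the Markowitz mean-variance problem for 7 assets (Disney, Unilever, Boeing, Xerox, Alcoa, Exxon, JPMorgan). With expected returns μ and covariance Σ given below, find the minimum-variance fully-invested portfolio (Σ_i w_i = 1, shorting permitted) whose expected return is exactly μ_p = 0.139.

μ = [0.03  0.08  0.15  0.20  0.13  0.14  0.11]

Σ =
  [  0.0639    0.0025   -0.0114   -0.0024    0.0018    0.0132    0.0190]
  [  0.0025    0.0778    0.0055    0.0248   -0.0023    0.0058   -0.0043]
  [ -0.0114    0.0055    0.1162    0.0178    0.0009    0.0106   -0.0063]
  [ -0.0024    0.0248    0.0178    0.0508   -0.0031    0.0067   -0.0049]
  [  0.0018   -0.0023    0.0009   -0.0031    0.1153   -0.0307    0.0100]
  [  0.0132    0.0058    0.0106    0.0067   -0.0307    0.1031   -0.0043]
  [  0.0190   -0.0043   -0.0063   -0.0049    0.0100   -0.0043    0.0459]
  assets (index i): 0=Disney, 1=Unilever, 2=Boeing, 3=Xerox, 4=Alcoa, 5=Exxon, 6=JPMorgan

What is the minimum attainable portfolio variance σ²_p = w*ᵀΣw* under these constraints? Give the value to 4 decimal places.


0.0132

g=Σ⁻¹μ = [-0.5213  -0.1692  0.6447  3.9215  1.4184  1.6584  2.9499]
h=Σ⁻¹𝟙 = [8.6965  7.9505  6.8642  15.0183  10.0286  10.2879  20.2558]
a=μᵀg=1.592880  b=𝟙ᵀg=9.902384  c=𝟙ᵀh=79.101776  D=ac−b²=27.942465
λ₁=(c·0.139−b)/D = (79.101776·0.139−9.902384)/27.942465 = 0.039108
λ₂=(a−b·0.139)/D = (1.592880−9.902384·0.139)/27.942465 = 0.007746
w* = 0.039108·g + 0.007746·h:
  w_0 = 0.039108·-0.5213 + 0.007746·8.6965 = 0.0470  (Disney)
  w_1 = 0.039108·-0.1692 + 0.007746·7.9505 = 0.0550  (Unilever)
  w_2 = 0.039108·0.6447 + 0.007746·6.8642 = 0.0784  (Boeing)
  w_3 = 0.039108·3.9215 + 0.007746·15.0183 = 0.2697  (Xerox)
  w_4 = 0.039108·1.4184 + 0.007746·10.0286 = 0.1332  (Alcoa)
  w_5 = 0.039108·1.6584 + 0.007746·10.2879 = 0.1445  (Exxon)
  w_6 = 0.039108·2.9499 + 0.007746·20.2558 = 0.2723  (JPMorgan)
Σw_i=1.0000  μᵀw=0.1390
σ²=wᵀΣw=λ₁·μ_p+λ₂ = 0.039108·0.139 + 0.007746 = 0.013182 ≈ 0.0132


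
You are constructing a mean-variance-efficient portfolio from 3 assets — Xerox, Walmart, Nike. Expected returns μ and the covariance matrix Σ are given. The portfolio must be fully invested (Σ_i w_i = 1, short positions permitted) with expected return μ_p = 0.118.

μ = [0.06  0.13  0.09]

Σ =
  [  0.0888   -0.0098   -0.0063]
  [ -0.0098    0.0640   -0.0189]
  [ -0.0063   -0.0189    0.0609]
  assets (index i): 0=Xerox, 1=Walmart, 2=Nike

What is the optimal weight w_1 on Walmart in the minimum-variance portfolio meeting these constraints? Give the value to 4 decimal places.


u=Σ⁻¹μ = [1.1804  2.9553  2.5171]
v=Σ⁻¹𝟙 = [15.9542  25.7659  26.0671]
a=μᵀu=0.681559  b=𝟙ᵀu=6.652859  c=𝟙ᵀv=67.787190  D=ac−b²=1.940402
λ₁=(c·0.118−b)/D = (67.787190·0.118−6.652859)/1.940402 = 0.693686
λ₂=(a−b·0.118)/D = (0.681559−6.652859·0.118)/1.940402 = -0.053329
w* = 0.693686·u + -0.053329·v:
  w_0 = 0.693686·1.1804 + -0.053329·15.9542 = -0.0320  (Xerox)
  w_1 = 0.693686·2.9553 + -0.053329·25.7659 = 0.6760  (Walmart)
  w_2 = 0.693686·2.5171 + -0.053329·26.0671 = 0.3560  (Nike)
Σw_i=1.0000  μᵀw=0.1180
σ²=wᵀΣw=λ₁·μ_p+λ₂ = 0.693686·0.118 + -0.053329 = 0.028526 ≈ 0.0285

0.6760


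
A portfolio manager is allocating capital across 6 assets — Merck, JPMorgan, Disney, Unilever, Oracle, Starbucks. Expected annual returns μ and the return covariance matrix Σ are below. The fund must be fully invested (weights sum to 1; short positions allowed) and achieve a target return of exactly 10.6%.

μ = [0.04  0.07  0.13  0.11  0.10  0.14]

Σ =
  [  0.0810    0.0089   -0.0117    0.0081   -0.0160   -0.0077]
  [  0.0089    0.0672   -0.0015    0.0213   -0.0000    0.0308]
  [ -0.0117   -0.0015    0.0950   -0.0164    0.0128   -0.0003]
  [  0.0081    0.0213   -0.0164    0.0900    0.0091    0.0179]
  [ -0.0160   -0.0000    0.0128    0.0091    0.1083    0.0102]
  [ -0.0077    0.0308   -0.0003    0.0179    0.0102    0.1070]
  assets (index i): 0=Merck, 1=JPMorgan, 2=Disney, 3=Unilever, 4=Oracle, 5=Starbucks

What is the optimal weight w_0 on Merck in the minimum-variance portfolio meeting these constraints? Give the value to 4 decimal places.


x=Σ⁻¹μ = [0.8319  0.1107  1.5812  1.1257  0.6622  1.0894]
y=Σ⁻¹𝟙 = [14.7828  7.8737  12.7336  8.1711  8.6622  5.9862]
a=μᵀx=0.589132  b=𝟙ᵀx=5.400957  c=𝟙ᵀy=58.209724  D=ac−b²=5.122861
λ₁=(c·0.106−b)/D = (58.209724·0.106−5.400957)/5.122861 = 0.150165
λ₂=(a−b·0.106)/D = (0.589132−5.400957·0.106)/5.122861 = 0.003246
w* = 0.150165·x + 0.003246·y:
  w_0 = 0.150165·0.8319 + 0.003246·14.7828 = 0.1729  (Merck)
  w_1 = 0.150165·0.1107 + 0.003246·7.8737 = 0.0422  (JPMorgan)
  w_2 = 0.150165·1.5812 + 0.003246·12.7336 = 0.2788  (Disney)
  w_3 = 0.150165·1.1257 + 0.003246·8.1711 = 0.1956  (Unilever)
  w_4 = 0.150165·0.6622 + 0.003246·8.6622 = 0.1276  (Oracle)
  w_5 = 0.150165·1.0894 + 0.003246·5.9862 = 0.1830  (Starbucks)
Σw_i=1.0000  μᵀw=0.1060
σ²=wᵀΣw=λ₁·μ_p+λ₂ = 0.150165·0.106 + 0.003246 = 0.019164 ≈ 0.0192

0.1729


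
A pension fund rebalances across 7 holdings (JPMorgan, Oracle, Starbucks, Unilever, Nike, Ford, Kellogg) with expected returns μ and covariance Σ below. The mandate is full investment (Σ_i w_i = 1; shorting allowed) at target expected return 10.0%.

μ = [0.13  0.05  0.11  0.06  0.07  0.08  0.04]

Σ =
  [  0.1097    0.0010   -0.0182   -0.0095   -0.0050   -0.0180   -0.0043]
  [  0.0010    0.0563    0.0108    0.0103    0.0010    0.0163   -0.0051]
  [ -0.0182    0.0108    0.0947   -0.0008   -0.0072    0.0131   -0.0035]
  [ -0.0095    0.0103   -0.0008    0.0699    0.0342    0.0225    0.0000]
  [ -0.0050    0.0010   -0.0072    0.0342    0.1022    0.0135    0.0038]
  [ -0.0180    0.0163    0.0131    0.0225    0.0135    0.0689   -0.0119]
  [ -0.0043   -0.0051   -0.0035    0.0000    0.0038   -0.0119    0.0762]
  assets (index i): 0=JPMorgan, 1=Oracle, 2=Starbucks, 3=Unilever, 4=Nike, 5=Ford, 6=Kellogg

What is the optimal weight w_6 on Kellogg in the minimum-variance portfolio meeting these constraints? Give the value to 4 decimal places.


g=Σ⁻¹μ = [1.7011  0.2397  1.3718  0.4264  0.5301  1.1934  0.8599]
h=Σ⁻¹𝟙 = [14.5806  11.7022  11.4594  7.5192  6.3832  12.5890  16.9034]
a=μᵀg=0.576577  b=𝟙ᵀg=6.322357  c=𝟙ᵀh=81.137032  D=ac−b²=6.809551
λ₁=(c·0.100−b)/D = (81.137032·0.100−6.322357)/6.809551 = 0.263064
λ₂=(a−b·0.100)/D = (0.576577−6.322357·0.100)/6.809551 = -0.008174
w* = 0.263064·g + -0.008174·h:
  w_0 = 0.263064·1.7011 + -0.008174·14.5806 = 0.3283  (JPMorgan)
  w_1 = 0.263064·0.2397 + -0.008174·11.7022 = -0.0326  (Oracle)
  w_2 = 0.263064·1.3718 + -0.008174·11.4594 = 0.2672  (Starbucks)
  w_3 = 0.263064·0.4264 + -0.008174·7.5192 = 0.0507  (Unilever)
  w_4 = 0.263064·0.5301 + -0.008174·6.3832 = 0.0873  (Nike)
  w_5 = 0.263064·1.1934 + -0.008174·12.5890 = 0.2110  (Ford)
  w_6 = 0.263064·0.8599 + -0.008174·16.9034 = 0.0880  (Kellogg)
Σw_i=1.0000  μᵀw=0.1000
σ²=wᵀΣw=λ₁·μ_p+λ₂ = 0.263064·0.100 + -0.008174 = 0.018133 ≈ 0.0181

0.0880


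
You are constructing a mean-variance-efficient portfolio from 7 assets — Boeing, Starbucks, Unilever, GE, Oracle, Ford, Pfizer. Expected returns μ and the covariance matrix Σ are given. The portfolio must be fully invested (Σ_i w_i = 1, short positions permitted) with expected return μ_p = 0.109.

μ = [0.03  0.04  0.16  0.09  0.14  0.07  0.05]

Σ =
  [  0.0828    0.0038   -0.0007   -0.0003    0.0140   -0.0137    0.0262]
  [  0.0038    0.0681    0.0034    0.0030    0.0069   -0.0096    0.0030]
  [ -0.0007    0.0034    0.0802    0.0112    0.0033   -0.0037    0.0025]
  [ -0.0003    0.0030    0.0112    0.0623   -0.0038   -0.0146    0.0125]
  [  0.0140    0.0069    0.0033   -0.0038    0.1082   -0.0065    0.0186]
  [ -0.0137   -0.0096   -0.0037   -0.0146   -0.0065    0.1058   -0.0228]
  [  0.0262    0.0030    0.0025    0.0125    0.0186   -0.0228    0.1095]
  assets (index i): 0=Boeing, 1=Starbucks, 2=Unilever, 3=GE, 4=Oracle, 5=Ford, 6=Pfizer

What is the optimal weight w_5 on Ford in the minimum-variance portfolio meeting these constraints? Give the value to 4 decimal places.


0.1715

u=Σ⁻¹μ = [0.2711  0.4424  1.7760  1.4033  1.2587  1.1124  0.1967]
v=Σ⁻¹𝟙 = [11.1580  14.1780  9.9101  16.7251  7.1133  16.6084  6.1886]
a=μᵀu=0.700217  b=𝟙ᵀu=6.460613  c=𝟙ᵀv=81.881504  D=ac−b²=15.595295
λ₁=(c·0.109−b)/D = (81.881504·0.109−6.460613)/15.595295 = 0.158027
λ₂=(a−b·0.109)/D = (0.700217−6.460613·0.109)/15.595295 = -0.000256
w* = 0.158027·u + -0.000256·v:
  w_0 = 0.158027·0.2711 + -0.000256·11.1580 = 0.0400  (Boeing)
  w_1 = 0.158027·0.4424 + -0.000256·14.1780 = 0.0663  (Starbucks)
  w_2 = 0.158027·1.7760 + -0.000256·9.9101 = 0.2781  (Unilever)
  w_3 = 0.158027·1.4033 + -0.000256·16.7251 = 0.2175  (GE)
  w_4 = 0.158027·1.2587 + -0.000256·7.1133 = 0.1971  (Oracle)
  w_5 = 0.158027·1.1124 + -0.000256·16.6084 = 0.1715  (Ford)
  w_6 = 0.158027·0.1967 + -0.000256·6.1886 = 0.0295  (Pfizer)
Σw_i=1.0000  μᵀw=0.1090
σ²=wᵀΣw=λ₁·μ_p+λ₂ = 0.158027·0.109 + -0.000256 = 0.016969 ≈ 0.0170


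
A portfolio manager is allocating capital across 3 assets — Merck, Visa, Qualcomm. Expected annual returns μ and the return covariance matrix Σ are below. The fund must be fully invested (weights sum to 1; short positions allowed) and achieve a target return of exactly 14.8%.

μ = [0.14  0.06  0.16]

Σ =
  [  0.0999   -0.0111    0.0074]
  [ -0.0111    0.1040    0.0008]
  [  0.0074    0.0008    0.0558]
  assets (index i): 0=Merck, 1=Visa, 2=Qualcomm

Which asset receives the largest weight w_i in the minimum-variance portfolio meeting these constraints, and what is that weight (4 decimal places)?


Qualcomm (0.6579)

g=Σ⁻¹μ = [1.2793  0.6928  2.6878]
h=Σ⁻¹𝟙 = [9.9641  10.5523  16.4485]
a=μᵀg=0.650714  b=𝟙ᵀg=4.659865  c=𝟙ᵀh=36.964877  D=ac−b²=2.339225
λ₁=(c·0.148−b)/D = (36.964877·0.148−4.659865)/2.339225 = 0.346669
λ₂=(a−b·0.148)/D = (0.650714−4.659865·0.148)/2.339225 = -0.016649
w* = 0.346669·g + -0.016649·h:
  w_0 = 0.346669·1.2793 + -0.016649·9.9641 = 0.2776  (Merck)
  w_1 = 0.346669·0.6928 + -0.016649·10.5523 = 0.0645  (Visa)
  w_2 = 0.346669·2.6878 + -0.016649·16.4485 = 0.6579  (Qualcomm)
Σw_i=1.0000  μᵀw=0.1480
σ²=wᵀΣw=λ₁·μ_p+λ₂ = 0.346669·0.148 + -0.016649 = 0.034658 ≈ 0.0347


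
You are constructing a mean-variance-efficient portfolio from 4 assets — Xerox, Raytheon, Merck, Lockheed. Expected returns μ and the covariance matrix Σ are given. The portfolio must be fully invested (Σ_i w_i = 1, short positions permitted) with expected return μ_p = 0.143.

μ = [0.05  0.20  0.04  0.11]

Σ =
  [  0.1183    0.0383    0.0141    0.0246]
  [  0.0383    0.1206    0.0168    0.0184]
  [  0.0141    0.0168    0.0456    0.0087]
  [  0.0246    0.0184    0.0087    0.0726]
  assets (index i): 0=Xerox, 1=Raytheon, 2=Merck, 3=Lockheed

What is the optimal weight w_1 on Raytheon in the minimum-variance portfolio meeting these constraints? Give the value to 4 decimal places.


0.4650

p=Σ⁻¹μ = [-0.3577  1.5609  0.1801  1.2192]
q=Σ⁻¹𝟙 = [3.2402  3.2944  17.8634  9.7006]
a=μᵀp=0.435603  b=𝟙ᵀp=2.602490  c=𝟙ᵀq=34.098607  D=ac−b²=8.080486
λ₁=(c·0.143−b)/D = (34.098607·0.143−2.602490)/8.080486 = 0.281371
λ₂=(a−b·0.143)/D = (0.435603−2.602490·0.143)/8.080486 = 0.007852
w* = 0.281371·p + 0.007852·q:
  w_0 = 0.281371·-0.3577 + 0.007852·3.2402 = -0.0752  (Xerox)
  w_1 = 0.281371·1.5609 + 0.007852·3.2944 = 0.4650  (Raytheon)
  w_2 = 0.281371·0.1801 + 0.007852·17.8634 = 0.1909  (Merck)
  w_3 = 0.281371·1.2192 + 0.007852·9.7006 = 0.4192  (Lockheed)
Σw_i=1.0000  μᵀw=0.1430
σ²=wᵀΣw=λ₁·μ_p+λ₂ = 0.281371·0.143 + 0.007852 = 0.048088 ≈ 0.0481


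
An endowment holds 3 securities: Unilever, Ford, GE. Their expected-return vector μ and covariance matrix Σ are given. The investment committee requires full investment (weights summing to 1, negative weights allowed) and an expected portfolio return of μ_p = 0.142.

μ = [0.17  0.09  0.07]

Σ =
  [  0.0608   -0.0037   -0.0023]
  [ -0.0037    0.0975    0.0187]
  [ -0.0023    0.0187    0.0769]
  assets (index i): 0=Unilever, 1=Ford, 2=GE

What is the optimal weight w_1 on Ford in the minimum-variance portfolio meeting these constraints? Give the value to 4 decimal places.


g=Σ⁻¹μ = [2.8793  0.8824  0.7818]
h=Σ⁻¹𝟙 = [17.4100  8.7303  11.4016]
a=μᵀg=0.623628  b=𝟙ᵀg=4.543538  c=𝟙ᵀh=37.541924  D=ac−b²=2.768467
λ₁=(c·0.142−b)/D = (37.541924·0.142−4.543538)/2.768467 = 0.284423
λ₂=(a−b·0.142)/D = (0.623628−4.543538·0.142)/2.768467 = -0.007786
w* = 0.284423·g + -0.007786·h:
  w_0 = 0.284423·2.8793 + -0.007786·17.4100 = 0.6834  (Unilever)
  w_1 = 0.284423·0.8824 + -0.007786·8.7303 = 0.1830  (Ford)
  w_2 = 0.284423·0.7818 + -0.007786·11.4016 = 0.1336  (GE)
Σw_i=1.0000  μᵀw=0.1420
σ²=wᵀΣw=λ₁·μ_p+λ₂ = 0.284423·0.142 + -0.007786 = 0.032602 ≈ 0.0326

0.1830


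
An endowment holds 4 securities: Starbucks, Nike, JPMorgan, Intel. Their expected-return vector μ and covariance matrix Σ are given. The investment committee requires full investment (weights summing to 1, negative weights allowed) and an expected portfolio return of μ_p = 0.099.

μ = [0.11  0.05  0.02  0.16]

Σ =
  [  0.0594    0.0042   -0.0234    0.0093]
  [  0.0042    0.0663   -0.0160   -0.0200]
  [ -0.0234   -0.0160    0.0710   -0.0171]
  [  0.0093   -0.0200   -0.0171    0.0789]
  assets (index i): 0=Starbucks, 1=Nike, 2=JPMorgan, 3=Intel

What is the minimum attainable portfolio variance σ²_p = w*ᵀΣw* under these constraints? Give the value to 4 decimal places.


u=Σ⁻¹μ = [2.1032  1.9402  2.0671  2.7198]
v=Σ⁻¹𝟙 = [24.5779  29.3870  34.7712  24.7624]
a=μᵀu=0.804871  b=𝟙ᵀu=8.830330  c=𝟙ᵀv=113.498510  D=ac−b²=13.376978
λ₁=(c·0.099−b)/D = (113.498510·0.099−8.830330)/13.376978 = 0.179863
λ₂=(a−b·0.099)/D = (0.804871−8.830330·0.099)/13.376978 = -0.005183
w* = 0.179863·u + -0.005183·v:
  w_0 = 0.179863·2.1032 + -0.005183·24.5779 = 0.2509  (Starbucks)
  w_1 = 0.179863·1.9402 + -0.005183·29.3870 = 0.1967  (Nike)
  w_2 = 0.179863·2.0671 + -0.005183·34.7712 = 0.1916  (JPMorgan)
  w_3 = 0.179863·2.7198 + -0.005183·24.7624 = 0.3609  (Intel)
Σw_i=1.0000  μᵀw=0.0990
σ²=wᵀΣw=λ₁·μ_p+λ₂ = 0.179863·0.099 + -0.005183 = 0.012624 ≈ 0.0126

0.0126


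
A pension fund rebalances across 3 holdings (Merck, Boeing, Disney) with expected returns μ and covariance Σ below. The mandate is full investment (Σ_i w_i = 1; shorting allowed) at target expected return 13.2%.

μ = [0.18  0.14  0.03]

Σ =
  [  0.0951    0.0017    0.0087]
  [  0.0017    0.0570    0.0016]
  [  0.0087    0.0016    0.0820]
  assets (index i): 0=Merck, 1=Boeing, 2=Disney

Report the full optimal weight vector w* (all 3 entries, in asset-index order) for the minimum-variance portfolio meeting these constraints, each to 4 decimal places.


0.3175  0.4944  0.1882

u=Σ⁻¹μ = [1.8385  2.3978  0.1240]
v=Σ⁻¹𝟙 = [9.2161  16.9634  10.8863]
a=μᵀu=0.670352  b=𝟙ᵀu=4.360366  c=𝟙ᵀv=37.065836  D=ac−b²=5.834384
λ₁=(c·0.132−b)/D = (37.065836·0.132−4.360366)/5.834384 = 0.091239
λ₂=(a−b·0.132)/D = (0.670352−4.360366·0.132)/5.834384 = 0.016246
w* = 0.091239·u + 0.016246·v:
  w_0 = 0.091239·1.8385 + 0.016246·9.2161 = 0.3175  (Merck)
  w_1 = 0.091239·2.3978 + 0.016246·16.9634 = 0.4944  (Boeing)
  w_2 = 0.091239·0.1240 + 0.016246·10.8863 = 0.1882  (Disney)
Σw_i=1.0000  μᵀw=0.1320
σ²=wᵀΣw=λ₁·μ_p+λ₂ = 0.091239·0.132 + 0.016246 = 0.028289 ≈ 0.0283


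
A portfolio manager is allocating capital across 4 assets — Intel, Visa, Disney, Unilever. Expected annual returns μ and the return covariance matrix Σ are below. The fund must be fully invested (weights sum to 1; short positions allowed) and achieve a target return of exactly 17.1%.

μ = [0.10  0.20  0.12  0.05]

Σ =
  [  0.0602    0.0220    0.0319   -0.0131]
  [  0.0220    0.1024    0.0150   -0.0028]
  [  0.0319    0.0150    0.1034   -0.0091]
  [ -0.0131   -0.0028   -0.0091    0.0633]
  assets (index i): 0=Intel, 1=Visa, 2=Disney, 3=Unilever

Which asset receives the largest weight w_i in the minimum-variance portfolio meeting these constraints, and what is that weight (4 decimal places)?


Visa (0.6899)

u=Σ⁻¹μ = [0.9072  1.6817  0.7386  1.1582]
v=Σ⁻¹𝟙 = [15.7450  6.0985  5.7020  20.1457]
a=μᵀu=0.573604  b=𝟙ᵀu=4.485724  c=𝟙ᵀv=47.691183  D=ac−b²=7.234131
λ₁=(c·0.171−b)/D = (47.691183·0.171−4.485724)/7.234131 = 0.507244
λ₂=(a−b·0.171)/D = (0.573604−4.485724·0.171)/7.234131 = -0.026742
w* = 0.507244·u + -0.026742·v:
  w_0 = 0.507244·0.9072 + -0.026742·15.7450 = 0.0391  (Intel)
  w_1 = 0.507244·1.6817 + -0.026742·6.0985 = 0.6899  (Visa)
  w_2 = 0.507244·0.7386 + -0.026742·5.7020 = 0.2222  (Disney)
  w_3 = 0.507244·1.1582 + -0.026742·20.1457 = 0.0488  (Unilever)
Σw_i=1.0000  μᵀw=0.1710
σ²=wᵀΣw=λ₁·μ_p+λ₂ = 0.507244·0.171 + -0.026742 = 0.059997 ≈ 0.0600


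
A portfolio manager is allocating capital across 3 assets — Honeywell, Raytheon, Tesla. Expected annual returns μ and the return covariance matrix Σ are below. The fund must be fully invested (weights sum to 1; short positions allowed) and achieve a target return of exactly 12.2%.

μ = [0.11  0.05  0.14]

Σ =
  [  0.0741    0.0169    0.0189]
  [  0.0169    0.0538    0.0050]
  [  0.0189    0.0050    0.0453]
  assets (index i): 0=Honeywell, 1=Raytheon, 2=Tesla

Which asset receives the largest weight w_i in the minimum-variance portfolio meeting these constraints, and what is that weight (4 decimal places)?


Tesla (0.6863)

p=Σ⁻¹μ = [0.6760  0.4607  2.7576]
q=Σ⁻¹𝟙 = [5.3997  15.2049  18.1440]
a=μᵀp=0.483465  b=𝟙ᵀp=3.894366  c=𝟙ᵀq=38.748573  D=ac−b²=3.567488
λ₁=(c·0.122−b)/D = (38.748573·0.122−3.894366)/3.567488 = 0.233486
λ₂=(a−b·0.122)/D = (0.483465−3.894366·0.122)/3.567488 = 0.002341
w* = 0.233486·p + 0.002341·q:
  w_0 = 0.233486·0.6760 + 0.002341·5.3997 = 0.1705  (Honeywell)
  w_1 = 0.233486·0.4607 + 0.002341·15.2049 = 0.1432  (Raytheon)
  w_2 = 0.233486·2.7576 + 0.002341·18.1440 = 0.6863  (Tesla)
Σw_i=1.0000  μᵀw=0.1220
σ²=wᵀΣw=λ₁·μ_p+λ₂ = 0.233486·0.122 + 0.002341 = 0.030827 ≈ 0.0308


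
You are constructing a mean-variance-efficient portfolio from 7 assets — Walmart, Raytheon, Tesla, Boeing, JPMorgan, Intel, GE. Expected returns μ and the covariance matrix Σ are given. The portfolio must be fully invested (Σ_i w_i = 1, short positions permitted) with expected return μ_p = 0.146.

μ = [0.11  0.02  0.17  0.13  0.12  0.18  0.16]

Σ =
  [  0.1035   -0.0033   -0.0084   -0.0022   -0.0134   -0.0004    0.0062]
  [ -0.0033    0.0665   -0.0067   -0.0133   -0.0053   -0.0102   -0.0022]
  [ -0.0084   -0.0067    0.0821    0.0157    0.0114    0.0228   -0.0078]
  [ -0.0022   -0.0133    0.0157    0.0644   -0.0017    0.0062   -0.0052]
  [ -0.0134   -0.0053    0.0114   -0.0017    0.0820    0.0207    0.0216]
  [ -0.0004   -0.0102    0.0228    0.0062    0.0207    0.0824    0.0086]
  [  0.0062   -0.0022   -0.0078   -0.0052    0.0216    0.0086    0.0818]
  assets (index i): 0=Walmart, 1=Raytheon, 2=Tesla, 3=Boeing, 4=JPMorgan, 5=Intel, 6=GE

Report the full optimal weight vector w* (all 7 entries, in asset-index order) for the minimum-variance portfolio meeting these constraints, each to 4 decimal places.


0.1206  0.0420  0.2006  0.1879  0.0483  0.1737  0.2269

u=Σ⁻¹μ = [1.2665  1.2488  1.6176  1.9607  0.7372  1.3736  1.8334]
v=Σ⁻¹𝟙 = [12.2399  22.6178  9.2318  18.7730  10.1250  7.3857  10.5291]
a=μᵀu=1.323216  b=𝟙ᵀu=10.037722  c=𝟙ᵀv=90.902327  D=ac−b²=19.527518
λ₁=(c·0.146−b)/D = (90.902327·0.146−10.037722)/19.527518 = 0.165613
λ₂=(a−b·0.146)/D = (1.323216−10.037722·0.146)/19.527518 = -0.007287
w* = 0.165613·u + -0.007287·v:
  w_0 = 0.165613·1.2665 + -0.007287·12.2399 = 0.1206  (Walmart)
  w_1 = 0.165613·1.2488 + -0.007287·22.6178 = 0.0420  (Raytheon)
  w_2 = 0.165613·1.6176 + -0.007287·9.2318 = 0.2006  (Tesla)
  w_3 = 0.165613·1.9607 + -0.007287·18.7730 = 0.1879  (Boeing)
  w_4 = 0.165613·0.7372 + -0.007287·10.1250 = 0.0483  (JPMorgan)
  w_5 = 0.165613·1.3736 + -0.007287·7.3857 = 0.1737  (Intel)
  w_6 = 0.165613·1.8334 + -0.007287·10.5291 = 0.2269  (GE)
Σw_i=1.0000  μᵀw=0.1460
σ²=wᵀΣw=λ₁·μ_p+λ₂ = 0.165613·0.146 + -0.007287 = 0.016893 ≈ 0.0169


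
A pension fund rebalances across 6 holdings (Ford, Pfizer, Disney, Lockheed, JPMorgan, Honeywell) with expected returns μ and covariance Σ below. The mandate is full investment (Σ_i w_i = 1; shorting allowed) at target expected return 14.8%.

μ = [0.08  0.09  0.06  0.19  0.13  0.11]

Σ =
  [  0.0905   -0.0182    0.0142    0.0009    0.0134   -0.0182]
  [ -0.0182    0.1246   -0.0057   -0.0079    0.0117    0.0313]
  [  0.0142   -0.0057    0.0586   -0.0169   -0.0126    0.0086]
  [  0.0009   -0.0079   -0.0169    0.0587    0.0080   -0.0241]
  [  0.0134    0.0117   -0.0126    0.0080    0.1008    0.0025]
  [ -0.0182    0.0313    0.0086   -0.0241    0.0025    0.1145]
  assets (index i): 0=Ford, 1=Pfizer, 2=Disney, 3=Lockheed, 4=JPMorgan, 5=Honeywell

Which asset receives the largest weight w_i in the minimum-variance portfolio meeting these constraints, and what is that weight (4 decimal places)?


Lockheed (0.5459)

u=Σ⁻¹μ = [0.8375  0.7201  2.1499  4.4894  0.9661  1.6593]
v=Σ⁻¹𝟙 = [10.0235  8.6167  23.7040  28.7332  7.9714  12.0647]
a=μᵀu=1.421910  b=𝟙ᵀu=10.822327  c=𝟙ᵀv=91.113504  D=ac−b²=12.432463
λ₁=(c·0.148−b)/D = (91.113504·0.148−10.822327)/12.432463 = 0.214155
λ₂=(a−b·0.148)/D = (1.421910−10.822327·0.148)/12.432463 = -0.014462
w* = 0.214155·u + -0.014462·v:
  w_0 = 0.214155·0.8375 + -0.014462·10.0235 = 0.0344  (Ford)
  w_1 = 0.214155·0.7201 + -0.014462·8.6167 = 0.0296  (Pfizer)
  w_2 = 0.214155·2.1499 + -0.014462·23.7040 = 0.1176  (Disney)
  w_3 = 0.214155·4.4894 + -0.014462·28.7332 = 0.5459  (Lockheed)
  w_4 = 0.214155·0.9661 + -0.014462·7.9714 = 0.0916  (JPMorgan)
  w_5 = 0.214155·1.6593 + -0.014462·12.0647 = 0.1809  (Honeywell)
Σw_i=1.0000  μᵀw=0.1480
σ²=wᵀΣw=λ₁·μ_p+λ₂ = 0.214155·0.148 + -0.014462 = 0.017233 ≈ 0.0172


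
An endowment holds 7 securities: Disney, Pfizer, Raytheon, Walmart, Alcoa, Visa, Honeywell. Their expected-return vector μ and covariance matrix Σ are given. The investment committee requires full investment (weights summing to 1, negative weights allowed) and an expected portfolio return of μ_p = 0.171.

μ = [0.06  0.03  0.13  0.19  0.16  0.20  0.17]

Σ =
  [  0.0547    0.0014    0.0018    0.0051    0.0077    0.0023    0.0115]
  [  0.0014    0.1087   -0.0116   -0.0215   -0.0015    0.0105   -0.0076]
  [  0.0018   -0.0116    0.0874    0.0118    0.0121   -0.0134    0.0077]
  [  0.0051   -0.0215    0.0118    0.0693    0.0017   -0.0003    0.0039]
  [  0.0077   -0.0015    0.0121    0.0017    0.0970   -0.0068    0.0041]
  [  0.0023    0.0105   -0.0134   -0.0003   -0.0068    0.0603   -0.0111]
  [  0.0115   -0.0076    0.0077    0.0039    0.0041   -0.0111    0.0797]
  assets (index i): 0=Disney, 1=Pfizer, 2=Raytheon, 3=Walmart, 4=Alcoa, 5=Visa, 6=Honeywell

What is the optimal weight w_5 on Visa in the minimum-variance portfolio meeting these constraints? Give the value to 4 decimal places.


0.3232

u=Σ⁻¹μ = [-0.1298  0.7319  1.4354  2.5738  1.6350  4.1619  2.4524]
v=Σ⁻¹𝟙 = [11.5188  12.2415  11.6056  14.5696  8.7501  19.9609  12.5480]
a=μᵀu=2.200686  b=𝟙ᵀu=12.860670  c=𝟙ᵀv=91.194398  D=ac−b²=35.293449
λ₁=(c·0.171−b)/D = (91.194398·0.171−12.860670)/35.293449 = 0.077453
λ₂=(a−b·0.171)/D = (2.200686−12.860670·0.171)/35.293449 = 0.000043
w* = 0.077453·u + 0.000043·v:
  w_0 = 0.077453·-0.1298 + 0.000043·11.5188 = -0.0096  (Disney)
  w_1 = 0.077453·0.7319 + 0.000043·12.2415 = 0.0572  (Pfizer)
  w_2 = 0.077453·1.4354 + 0.000043·11.6056 = 0.1117  (Raytheon)
  w_3 = 0.077453·2.5738 + 0.000043·14.5696 = 0.2000  (Walmart)
  w_4 = 0.077453·1.6350 + 0.000043·8.7501 = 0.1270  (Alcoa)
  w_5 = 0.077453·4.1619 + 0.000043·19.9609 = 0.3232  (Visa)
  w_6 = 0.077453·2.4524 + 0.000043·12.5480 = 0.1905  (Honeywell)
Σw_i=1.0000  μᵀw=0.1710
σ²=wᵀΣw=λ₁·μ_p+λ₂ = 0.077453·0.171 + 0.000043 = 0.013287 ≈ 0.0133


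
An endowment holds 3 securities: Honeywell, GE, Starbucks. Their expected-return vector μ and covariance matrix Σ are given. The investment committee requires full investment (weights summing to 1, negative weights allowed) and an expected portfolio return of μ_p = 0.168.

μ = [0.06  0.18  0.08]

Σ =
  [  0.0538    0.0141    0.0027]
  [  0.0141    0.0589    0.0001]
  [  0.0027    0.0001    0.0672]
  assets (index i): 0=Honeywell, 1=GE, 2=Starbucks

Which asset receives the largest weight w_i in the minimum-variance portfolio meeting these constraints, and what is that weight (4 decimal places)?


u=Σ⁻¹μ = [0.2730  2.9887  1.1751]
v=Σ⁻¹𝟙 = [14.3260  13.5242  14.2852]
a=μᵀu=0.648347  b=𝟙ᵀu=4.436733  c=𝟙ᵀv=42.135420  D=ac−b²=7.633771
λ₁=(c·0.168−b)/D = (42.135420·0.168−4.436733)/7.633771 = 0.346096
λ₂=(a−b·0.168)/D = (0.648347−4.436733·0.168)/7.633771 = -0.012710
w* = 0.346096·u + -0.012710·v:
  w_0 = 0.346096·0.2730 + -0.012710·14.3260 = -0.0876  (Honeywell)
  w_1 = 0.346096·2.9887 + -0.012710·13.5242 = 0.8625  (GE)
  w_2 = 0.346096·1.1751 + -0.012710·14.2852 = 0.2251  (Starbucks)
Σw_i=1.0000  μᵀw=0.1680
σ²=wᵀΣw=λ₁·μ_p+λ₂ = 0.346096·0.168 + -0.012710 = 0.045434 ≈ 0.0454

GE (0.8625)


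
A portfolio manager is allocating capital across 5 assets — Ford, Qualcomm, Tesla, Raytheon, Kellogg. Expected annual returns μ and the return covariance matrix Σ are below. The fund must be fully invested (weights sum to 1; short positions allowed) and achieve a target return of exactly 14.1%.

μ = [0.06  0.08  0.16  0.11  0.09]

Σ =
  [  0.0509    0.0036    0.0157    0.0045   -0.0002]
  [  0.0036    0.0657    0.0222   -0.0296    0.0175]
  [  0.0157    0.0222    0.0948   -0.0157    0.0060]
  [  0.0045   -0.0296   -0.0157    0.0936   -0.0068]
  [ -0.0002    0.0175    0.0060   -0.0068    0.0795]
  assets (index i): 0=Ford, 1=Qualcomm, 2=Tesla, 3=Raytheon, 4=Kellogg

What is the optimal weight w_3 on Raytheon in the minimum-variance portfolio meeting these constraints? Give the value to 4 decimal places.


0.3952

g=Σ⁻¹μ = [0.4406  1.2732  1.5722  1.8854  0.8955]
h=Σ⁻¹𝟙 = [15.0108  17.4608  6.2092  17.2358  9.7784]
a=μᵀg=0.667841  b=𝟙ᵀg=6.066978  c=𝟙ᵀh=65.695021  D=ac−b²=7.065633
λ₁=(c·0.141−b)/D = (65.695021·0.141−6.066978)/7.065633 = 0.452333
λ₂=(a−b·0.141)/D = (0.667841−6.066978·0.141)/7.065633 = -0.026551
w* = 0.452333·g + -0.026551·h:
  w_0 = 0.452333·0.4406 + -0.026551·15.0108 = -0.1993  (Ford)
  w_1 = 0.452333·1.2732 + -0.026551·17.4608 = 0.1123  (Qualcomm)
  w_2 = 0.452333·1.5722 + -0.026551·6.2092 = 0.5463  (Tesla)
  w_3 = 0.452333·1.8854 + -0.026551·17.2358 = 0.3952  (Raytheon)
  w_4 = 0.452333·0.8955 + -0.026551·9.7784 = 0.1454  (Kellogg)
Σw_i=1.0000  μᵀw=0.1410
σ²=wᵀΣw=λ₁·μ_p+λ₂ = 0.452333·0.141 + -0.026551 = 0.037228 ≈ 0.0372


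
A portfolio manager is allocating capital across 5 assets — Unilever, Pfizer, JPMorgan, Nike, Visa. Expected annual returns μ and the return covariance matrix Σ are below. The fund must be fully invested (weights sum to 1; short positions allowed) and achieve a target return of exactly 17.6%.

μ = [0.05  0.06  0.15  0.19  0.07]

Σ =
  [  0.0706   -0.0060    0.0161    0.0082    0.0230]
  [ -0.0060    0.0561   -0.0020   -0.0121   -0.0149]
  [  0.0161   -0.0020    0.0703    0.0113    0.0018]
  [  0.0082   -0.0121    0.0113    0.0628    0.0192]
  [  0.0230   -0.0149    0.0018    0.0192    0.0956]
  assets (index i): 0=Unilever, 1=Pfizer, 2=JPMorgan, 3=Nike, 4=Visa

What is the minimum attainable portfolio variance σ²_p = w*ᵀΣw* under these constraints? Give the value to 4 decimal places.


x=Σ⁻¹μ = [0.0071  1.8743  1.6997  2.9586  0.3964]
y=Σ⁻¹𝟙 = [9.3209  24.7657  10.1670  14.9316  8.8874]
a=μᵀx=0.957659  b=𝟙ᵀx=6.936170  c=𝟙ᵀy=68.072674  D=ac−b²=17.079942
λ₁=(c·0.176−b)/D = (68.072674·0.176−6.936170)/17.079942 = 0.295353
λ₂=(a−b·0.176)/D = (0.957659−6.936170·0.176)/17.079942 = -0.015404
w* = 0.295353·x + -0.015404·y:
  w_0 = 0.295353·0.0071 + -0.015404·9.3209 = -0.1415  (Unilever)
  w_1 = 0.295353·1.8743 + -0.015404·24.7657 = 0.1721  (Pfizer)
  w_2 = 0.295353·1.6997 + -0.015404·10.1670 = 0.3454  (JPMorgan)
  w_3 = 0.295353·2.9586 + -0.015404·14.9316 = 0.6438  (Nike)
  w_4 = 0.295353·0.3964 + -0.015404·8.8874 = -0.0198  (Visa)
Σw_i=1.0000  μᵀw=0.1760
σ²=wᵀΣw=λ₁·μ_p+λ₂ = 0.295353·0.176 + -0.015404 = 0.036578 ≈ 0.0366

0.0366


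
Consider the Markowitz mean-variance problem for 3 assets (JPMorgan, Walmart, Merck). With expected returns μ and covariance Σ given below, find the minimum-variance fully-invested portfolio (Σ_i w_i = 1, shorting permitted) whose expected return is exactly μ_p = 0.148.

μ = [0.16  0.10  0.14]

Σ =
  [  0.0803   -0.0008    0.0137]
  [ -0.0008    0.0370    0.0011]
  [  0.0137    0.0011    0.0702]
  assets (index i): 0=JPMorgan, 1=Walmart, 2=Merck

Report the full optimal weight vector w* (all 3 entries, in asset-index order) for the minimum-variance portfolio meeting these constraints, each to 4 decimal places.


0.5515  0.0757  0.3728

u=Σ⁻¹μ = [1.7444  2.6925  1.6117]
v=Σ⁻¹𝟙 = [10.7199  26.9100  11.7313]
a=μᵀu=0.773987  b=𝟙ᵀu=6.048571  c=𝟙ᵀv=49.361243  D=ac−b²=1.619772
λ₁=(c·0.148−b)/D = (49.361243·0.148−6.048571)/1.619772 = 0.775969
λ₂=(a−b·0.148)/D = (0.773987−6.048571·0.148)/1.619772 = -0.074826
w* = 0.775969·u + -0.074826·v:
  w_0 = 0.775969·1.7444 + -0.074826·10.7199 = 0.5515  (JPMorgan)
  w_1 = 0.775969·2.6925 + -0.074826·26.9100 = 0.0757  (Walmart)
  w_2 = 0.775969·1.6117 + -0.074826·11.7313 = 0.3728  (Merck)
Σw_i=1.0000  μᵀw=0.1480
σ²=wᵀΣw=λ₁·μ_p+λ₂ = 0.775969·0.148 + -0.074826 = 0.040017 ≈ 0.0400


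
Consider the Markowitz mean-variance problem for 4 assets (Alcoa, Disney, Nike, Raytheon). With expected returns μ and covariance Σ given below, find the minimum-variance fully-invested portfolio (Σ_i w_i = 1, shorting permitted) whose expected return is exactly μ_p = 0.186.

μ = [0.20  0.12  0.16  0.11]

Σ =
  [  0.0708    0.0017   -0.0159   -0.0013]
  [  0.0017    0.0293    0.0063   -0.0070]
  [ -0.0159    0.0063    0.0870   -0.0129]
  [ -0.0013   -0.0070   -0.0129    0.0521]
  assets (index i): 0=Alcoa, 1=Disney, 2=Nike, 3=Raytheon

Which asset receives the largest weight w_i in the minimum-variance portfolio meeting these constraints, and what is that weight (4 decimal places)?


Alcoa (0.6469)

x=Σ⁻¹μ = [3.3863  4.1414  2.6640  3.4118]
y=Σ⁻¹𝟙 = [17.4285  36.4411  16.2746  28.5544]
a=μᵀx=1.975771  b=𝟙ᵀx=13.603540  c=𝟙ᵀy=98.698531  D=ac−b²=9.949389
λ₁=(c·0.186−b)/D = (98.698531·0.186−13.603540)/9.949389 = 0.477857
λ₂=(a−b·0.186)/D = (1.975771−13.603540·0.186)/9.949389 = -0.055731
w* = 0.477857·x + -0.055731·y:
  w_0 = 0.477857·3.3863 + -0.055731·17.4285 = 0.6469  (Alcoa)
  w_1 = 0.477857·4.1414 + -0.055731·36.4411 = -0.0519  (Disney)
  w_2 = 0.477857·2.6640 + -0.055731·16.2746 = 0.3660  (Nike)
  w_3 = 0.477857·3.4118 + -0.055731·28.5544 = 0.0390  (Raytheon)
Σw_i=1.0000  μᵀw=0.1860
σ²=wᵀΣw=λ₁·μ_p+λ₂ = 0.477857·0.186 + -0.055731 = 0.033151 ≈ 0.0332


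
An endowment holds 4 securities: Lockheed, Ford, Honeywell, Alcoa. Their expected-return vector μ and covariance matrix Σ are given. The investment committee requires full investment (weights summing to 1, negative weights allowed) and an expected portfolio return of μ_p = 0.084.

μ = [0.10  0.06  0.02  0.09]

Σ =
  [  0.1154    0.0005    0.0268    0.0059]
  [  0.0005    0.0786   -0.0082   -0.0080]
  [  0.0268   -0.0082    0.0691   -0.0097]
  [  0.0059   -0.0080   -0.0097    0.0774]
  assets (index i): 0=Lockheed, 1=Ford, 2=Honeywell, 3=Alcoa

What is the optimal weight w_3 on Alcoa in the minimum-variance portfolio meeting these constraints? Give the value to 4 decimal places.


x=Σ⁻¹μ = [0.7325  0.9147  0.2876  1.2375]
y=Σ⁻¹𝟙 = [3.7476  16.1745  17.2494  16.4678]
a=μᵀx=0.245262  b=𝟙ᵀx=3.172311  c=𝟙ᵀy=53.639184  D=ac−b²=3.092106
λ₁=(c·0.084−b)/D = (53.639184·0.084−3.172311)/3.092106 = 0.431221
λ₂=(a−b·0.084)/D = (0.245262−3.172311·0.084)/3.092106 = -0.006860
w* = 0.431221·x + -0.006860·y:
  w_0 = 0.431221·0.7325 + -0.006860·3.7476 = 0.2902  (Lockheed)
  w_1 = 0.431221·0.9147 + -0.006860·16.1745 = 0.2835  (Ford)
  w_2 = 0.431221·0.2876 + -0.006860·17.2494 = 0.0057  (Honeywell)
  w_3 = 0.431221·1.2375 + -0.006860·16.4678 = 0.4207  (Alcoa)
Σw_i=1.0000  μᵀw=0.0840
σ²=wᵀΣw=λ₁·μ_p+λ₂ = 0.431221·0.084 + -0.006860 = 0.029363 ≈ 0.0294

0.4207
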